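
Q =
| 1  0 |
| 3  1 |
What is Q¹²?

Q = I + N where N = [[0, 0], [3, 0]] is strictly lower-triangular, so N² = 0.
(I + N)¹² = I + 12·N = [[1, 0], [36, 1]].

[[1, 0], [36, 1]]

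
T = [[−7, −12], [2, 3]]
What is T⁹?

[[−59047, −118092], [19682, 39363]]

tr T = −4 and det T = 3, so the characteristic polynomial is λ² − (−4)λ + (3) with roots −3 and −1.
Eigenvectors give P = [[3, −2], [−1, 1]] with P⁻¹ = [[1, 2], [1, 3]], and T = P·diag(−3, −1)·P⁻¹.
Then T⁹ = P·diag(−19683, −1)·P⁻¹ = [[−59049, 2], [19683, −1]] · [[1, 2], [1, 3]] = [[−59047, −118092], [19682, 39363]].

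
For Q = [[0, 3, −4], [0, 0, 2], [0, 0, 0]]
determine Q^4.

[[0, 0, 0], [0, 0, 0], [0, 0, 0]]

Q is strictly triangular, hence nilpotent: Q^3 = 0, so Q^4 = 0.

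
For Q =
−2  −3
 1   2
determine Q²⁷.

[[−2, −3], [1, 2]]

Q² = I (check: tr Q = 0 and det Q = −1), so Q²⁷ = Q since 27 is odd.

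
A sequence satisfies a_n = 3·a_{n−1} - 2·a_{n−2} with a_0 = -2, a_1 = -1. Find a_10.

With companion matrix Q = [[3, -2], [1, 0]], [a_n, a_{n−1}]ᵀ = Q·[a_{n−1}, a_{n−2}]ᵀ, so [a_10, a_9]ᵀ = Q^9·[a_1, a_0]ᵀ.
Q^9 = [[1023, -1022], [511, -510]], giving [a_10, a_9]ᵀ = [[1021], [509]].

1021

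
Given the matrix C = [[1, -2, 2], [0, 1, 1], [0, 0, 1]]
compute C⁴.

[[1, -8, -4], [0, 1, 4], [0, 0, 1]]

C = I + N where N = [[0, -2, 2], [0, 0, 1], [0, 0, 0]] is strictly upper-triangular, so N³ = 0.
(I + N)⁴ = I + 4·N + 6·N² = [[1, -8, -4], [0, 1, 4], [0, 0, 1]].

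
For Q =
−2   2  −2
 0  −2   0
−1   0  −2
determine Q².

[[6, −8, 8], [0, 4, 0], [4, −2, 6]]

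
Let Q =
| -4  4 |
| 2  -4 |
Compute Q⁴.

[[1088, -1536], [-768, 1088]]

Q² = [[24, -32], [-16, 24]]
Q³ = [[-160, 224], [112, -160]]
Q⁴ = [[1088, -1536], [-768, 1088]]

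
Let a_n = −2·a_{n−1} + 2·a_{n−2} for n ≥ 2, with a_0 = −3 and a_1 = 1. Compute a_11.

With companion matrix Q = [[−2, 2], [1, 0]], [a_n, a_{n−1}]ᵀ = Q·[a_{n−1}, a_{n−2}]ᵀ, so [a_11, a_10]ᵀ = Q^10·[a_1, a_0]ᵀ.
Q^10 = [[18272, −13376], [−6688, 4896]], giving [a_11, a_10]ᵀ = [[58400], [−21376]].

58400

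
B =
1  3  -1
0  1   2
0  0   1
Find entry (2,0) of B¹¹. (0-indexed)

B = I + N where N = [[0, 3, -1], [0, 0, 2], [0, 0, 0]] is strictly upper-triangular, so N³ = 0.
(I + N)¹¹ = I + 11·N + 55·N² = [[1, 33, 319], [0, 1, 22], [0, 0, 1]].

0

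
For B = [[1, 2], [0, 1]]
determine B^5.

B = I + N where N = [[0, 2], [0, 0]] is strictly upper-triangular, so N^2 = 0.
(I + N)^5 = I + 5·N = [[1, 10], [0, 1]].

[[1, 10], [0, 1]]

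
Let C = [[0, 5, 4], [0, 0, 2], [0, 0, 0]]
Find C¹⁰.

C is strictly triangular, hence nilpotent: C³ = 0, so C¹⁰ = 0.

[[0, 0, 0], [0, 0, 0], [0, 0, 0]]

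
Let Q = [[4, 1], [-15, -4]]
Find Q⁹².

[[1, 0], [0, 1]]

Q² = I (check: tr Q = 0 and det Q = -1), so Q⁹² = I since 92 is even.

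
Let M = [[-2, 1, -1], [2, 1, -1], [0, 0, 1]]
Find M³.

[[-14, 5, -5], [10, 1, -5], [0, 0, 1]]

M² = [[6, -1, 0], [-2, 3, -4], [0, 0, 1]]
M³ = [[-14, 5, -5], [10, 1, -5], [0, 0, 1]]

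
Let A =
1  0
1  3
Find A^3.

[[1, 0], [13, 27]]

A^2 = [[1, 0], [4, 9]]
A^3 = [[1, 0], [13, 27]]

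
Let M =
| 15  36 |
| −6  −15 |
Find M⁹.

tr M = 0 and det M = −9, so the characteristic polynomial is λ² − (0)λ + (−9) with roots −3 and 3.
Eigenvectors give P = [[−2, 3], [1, −1]] with P⁻¹ = [[1, 3], [1, 2]], and M = P·diag(−3, 3)·P⁻¹.
Then M⁹ = P·diag(−19683, 19683)·P⁻¹ = [[39366, 59049], [−19683, −19683]] · [[1, 3], [1, 2]] = [[98415, 236196], [−39366, −98415]].

[[98415, 236196], [−39366, −98415]]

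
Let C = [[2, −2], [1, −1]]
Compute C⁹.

C² = C (a projection; rank 1, trace 1), so C⁹ = C.

[[2, −2], [1, −1]]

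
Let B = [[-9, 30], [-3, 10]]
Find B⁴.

B² = B (a projection; rank 1, trace 1), so B⁴ = B.

[[-9, 30], [-3, 10]]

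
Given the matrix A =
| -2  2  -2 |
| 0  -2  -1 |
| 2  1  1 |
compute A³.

A² = [[0, -10, 0], [-2, 3, 1], [-2, 3, -4]]
A³ = [[0, 20, 10], [6, -9, 2], [-4, -14, -3]]

[[0, 20, 10], [6, -9, 2], [-4, -14, -3]]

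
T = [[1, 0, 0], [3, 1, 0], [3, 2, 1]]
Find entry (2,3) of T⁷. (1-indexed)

T = I + N where N = [[0, 0, 0], [3, 0, 0], [3, 2, 0]] is strictly lower-triangular, so N³ = 0.
(I + N)⁷ = I + 7·N + 21·N² = [[1, 0, 0], [21, 1, 0], [147, 14, 1]].

0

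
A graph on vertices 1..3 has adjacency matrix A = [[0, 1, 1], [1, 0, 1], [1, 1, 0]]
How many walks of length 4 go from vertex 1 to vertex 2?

The number of length-4 walks from vertex 1 to vertex 2 is entry (1,2) of A^4, where A is the adjacency matrix.
A^2 = [[2, 1, 1], [1, 2, 1], [1, 1, 2]]
A^3 = [[2, 3, 3], [3, 2, 3], [3, 3, 2]]
A^4 = [[6, 5, 5], [5, 6, 5], [5, 5, 6]]

5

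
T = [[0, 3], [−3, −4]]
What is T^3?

T^2 = [[−9, −12], [12, 7]]
T^3 = [[36, 21], [−21, 8]]

[[36, 21], [−21, 8]]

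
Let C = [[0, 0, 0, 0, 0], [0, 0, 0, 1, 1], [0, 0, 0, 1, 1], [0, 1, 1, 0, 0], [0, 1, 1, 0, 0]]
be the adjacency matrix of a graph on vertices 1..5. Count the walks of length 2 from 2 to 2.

2

The number of length-2 walks from vertex 2 to vertex 2 is entry (2,2) of C^2, where C is the adjacency matrix.
C^2 = [[0, 0, 0, 0, 0], [0, 2, 2, 0, 0], [0, 2, 2, 0, 0], [0, 0, 0, 2, 2], [0, 0, 0, 2, 2]]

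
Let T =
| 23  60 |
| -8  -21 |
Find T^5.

tr T = 2 and det T = -3, so the characteristic polynomial is λ² − (2)λ + (-3) with roots 3 and -1.
Eigenvectors give P = [[3, 5], [-1, -2]] with P⁻¹ = [[2, 5], [-1, -3]], and T = P·diag(3, -1)·P⁻¹.
Then T^5 = P·diag(243, -1)·P⁻¹ = [[729, -5], [-243, 2]] · [[2, 5], [-1, -3]] = [[1463, 3660], [-488, -1221]].

[[1463, 3660], [-488, -1221]]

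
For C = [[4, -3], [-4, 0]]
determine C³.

C² = [[28, -12], [-16, 12]]
C³ = [[160, -84], [-112, 48]]

[[160, -84], [-112, 48]]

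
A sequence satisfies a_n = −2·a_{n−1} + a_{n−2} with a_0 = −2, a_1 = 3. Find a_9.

With companion matrix M = [[−2, 1], [1, 0]], [a_n, a_{n−1}]ᵀ = M·[a_{n−1}, a_{n−2}]ᵀ, so [a_9, a_8]ᵀ = M⁸·[a_1, a_0]ᵀ.
M⁸ = [[985, −408], [−408, 169]], giving [a_9, a_8]ᵀ = [[3771], [−1562]].

3771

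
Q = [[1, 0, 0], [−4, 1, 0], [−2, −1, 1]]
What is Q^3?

Q = I + N where N = [[0, 0, 0], [−4, 0, 0], [−2, −1, 0]] is strictly lower-triangular, so N^3 = 0.
(I + N)^3 = I + 3·N + 3·N^2 = [[1, 0, 0], [−12, 1, 0], [6, −3, 1]].

[[1, 0, 0], [−12, 1, 0], [6, −3, 1]]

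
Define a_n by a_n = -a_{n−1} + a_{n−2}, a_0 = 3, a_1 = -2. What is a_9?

-131

With companion matrix A = [[-1, 1], [1, 0]], [a_n, a_{n−1}]ᵀ = A·[a_{n−1}, a_{n−2}]ᵀ, so [a_9, a_8]ᵀ = A⁸·[a_1, a_0]ᵀ.
A⁸ = [[34, -21], [-21, 13]], giving [a_9, a_8]ᵀ = [[-131], [81]].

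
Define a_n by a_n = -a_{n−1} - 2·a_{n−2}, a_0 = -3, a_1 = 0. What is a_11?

66

With companion matrix C = [[-1, -2], [1, 0]], [a_n, a_{n−1}]ᵀ = C·[a_{n−1}, a_{n−2}]ᵀ, so [a_11, a_10]ᵀ = C¹⁰·[a_1, a_0]ᵀ.
C¹⁰ = [[23, -22], [11, 34]], giving [a_11, a_10]ᵀ = [[66], [-102]].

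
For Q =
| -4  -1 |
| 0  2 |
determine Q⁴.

[[256, 40], [0, 16]]

Q² = [[16, 2], [0, 4]]
Q³ = [[-64, -12], [0, 8]]
Q⁴ = [[256, 40], [0, 16]]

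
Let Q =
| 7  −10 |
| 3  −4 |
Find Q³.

[[43, −70], [21, −34]]

tr Q = 3 and det Q = 2, so the characteristic polynomial is λ² − (3)λ + (2) with roots 2 and 1.
Eigenvectors give P = [[2, 5], [1, 3]] with P⁻¹ = [[3, −5], [−1, 2]], and Q = P·diag(2, 1)·P⁻¹.
Then Q³ = P·diag(8, 1)·P⁻¹ = [[16, 5], [8, 3]] · [[3, −5], [−1, 2]] = [[43, −70], [21, −34]].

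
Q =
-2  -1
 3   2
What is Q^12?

[[1, 0], [0, 1]]

Q² = I (check: tr Q = 0 and det Q = -1), so Q^12 = I since 12 is even.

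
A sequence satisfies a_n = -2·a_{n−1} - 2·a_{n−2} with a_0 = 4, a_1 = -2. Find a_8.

64

With companion matrix B = [[-2, -2], [1, 0]], [a_n, a_{n−1}]ᵀ = B·[a_{n−1}, a_{n−2}]ᵀ, so [a_8, a_7]ᵀ = B⁷·[a_1, a_0]ᵀ.
B⁷ = [[0, 16], [-8, -16]], giving [a_8, a_7]ᵀ = [[64], [-48]].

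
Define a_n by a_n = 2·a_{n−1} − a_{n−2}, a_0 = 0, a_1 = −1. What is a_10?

−10

With companion matrix A = [[2, −1], [1, 0]], [a_n, a_{n−1}]ᵀ = A·[a_{n−1}, a_{n−2}]ᵀ, so [a_10, a_9]ᵀ = A⁹·[a_1, a_0]ᵀ.
A⁹ = [[10, −9], [9, −8]], giving [a_10, a_9]ᵀ = [[−10], [−9]].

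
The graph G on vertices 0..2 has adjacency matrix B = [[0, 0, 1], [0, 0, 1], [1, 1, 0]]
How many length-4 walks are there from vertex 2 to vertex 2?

The number of length-4 walks from vertex 2 to vertex 2 is entry (2,2) of B^4, where B is the adjacency matrix.
B^2 = [[1, 1, 0], [1, 1, 0], [0, 0, 2]]
B^3 = [[0, 0, 2], [0, 0, 2], [2, 2, 0]]
B^4 = [[2, 2, 0], [2, 2, 0], [0, 0, 4]]

4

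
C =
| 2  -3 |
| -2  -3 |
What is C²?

[[10, 3], [2, 15]]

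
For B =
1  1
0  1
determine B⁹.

[[1, 9], [0, 1]]

B = I + N where N = [[0, 1], [0, 0]] is strictly upper-triangular, so N² = 0.
(I + N)⁹ = I + 9·N = [[1, 9], [0, 1]].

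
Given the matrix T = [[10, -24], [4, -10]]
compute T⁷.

[[640, -1536], [256, -640]]

tr T = 0 and det T = -4, so the characteristic polynomial is λ² − (0)λ + (-4) with roots 2 and -2.
Eigenvectors give P = [[-3, -2], [-1, -1]] with P⁻¹ = [[-1, 2], [1, -3]], and T = P·diag(2, -2)·P⁻¹.
Then T⁷ = P·diag(128, -128)·P⁻¹ = [[-384, 256], [-128, 128]] · [[-1, 2], [1, -3]] = [[640, -1536], [256, -640]].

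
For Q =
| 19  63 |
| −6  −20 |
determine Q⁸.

tr Q = −1 and det Q = −2, so the characteristic polynomial is λ² − (−1)λ + (−2) with roots −2 and 1.
Eigenvectors give P = [[3, 7], [−1, −2]] with P⁻¹ = [[−2, −7], [1, 3]], and Q = P·diag(−2, 1)·P⁻¹.
Then Q⁸ = P·diag(256, 1)·P⁻¹ = [[768, 7], [−256, −2]] · [[−2, −7], [1, 3]] = [[−1529, −5355], [510, 1786]].

[[−1529, −5355], [510, 1786]]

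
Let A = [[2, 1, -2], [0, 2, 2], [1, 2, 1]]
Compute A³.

A² = [[2, 0, -4], [2, 8, 6], [3, 7, 3]]
A³ = [[0, -6, -8], [10, 30, 18], [9, 23, 11]]

[[0, -6, -8], [10, 30, 18], [9, 23, 11]]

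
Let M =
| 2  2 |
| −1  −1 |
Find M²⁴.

M² = M (a projection; rank 1, trace 1), so M²⁴ = M.

[[2, 2], [−1, −1]]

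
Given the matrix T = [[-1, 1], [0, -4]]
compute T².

[[1, -5], [0, 16]]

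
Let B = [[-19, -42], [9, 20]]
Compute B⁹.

[[-3079, -7182], [1539, 3590]]

tr B = 1 and det B = -2, so the characteristic polynomial is λ² − (1)λ + (-2) with roots -1 and 2.
Eigenvectors give P = [[7, -2], [-3, 1]] with P⁻¹ = [[1, 2], [3, 7]], and B = P·diag(-1, 2)·P⁻¹.
Then B⁹ = P·diag(-1, 512)·P⁻¹ = [[-7, -1024], [3, 512]] · [[1, 2], [3, 7]] = [[-3079, -7182], [1539, 3590]].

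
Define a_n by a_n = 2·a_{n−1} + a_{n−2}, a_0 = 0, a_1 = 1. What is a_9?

985

With companion matrix T = [[2, 1], [1, 0]], [a_n, a_{n−1}]ᵀ = T·[a_{n−1}, a_{n−2}]ᵀ, so [a_9, a_8]ᵀ = T^8·[a_1, a_0]ᵀ.
T^8 = [[985, 408], [408, 169]], giving [a_9, a_8]ᵀ = [[985], [408]].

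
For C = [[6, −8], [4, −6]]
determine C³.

tr C = 0 and det C = −4, so the characteristic polynomial is λ² − (0)λ + (−4) with roots 2 and −2.
Eigenvectors give P = [[2, 1], [1, 1]] with P⁻¹ = [[1, −1], [−1, 2]], and C = P·diag(2, −2)·P⁻¹.
Then C³ = P·diag(8, −8)·P⁻¹ = [[16, −8], [8, −8]] · [[1, −1], [−1, 2]] = [[24, −32], [16, −24]].

[[24, −32], [16, −24]]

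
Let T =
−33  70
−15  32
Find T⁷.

[[−16077, 32410], [−6945, 14018]]

tr T = −1 and det T = −6, so the characteristic polynomial is λ² − (−1)λ + (−6) with roots −3 and 2.
Eigenvectors give P = [[7, 2], [3, 1]] with P⁻¹ = [[1, −2], [−3, 7]], and T = P·diag(−3, 2)·P⁻¹.
Then T⁷ = P·diag(−2187, 128)·P⁻¹ = [[−15309, 256], [−6561, 128]] · [[1, −2], [−3, 7]] = [[−16077, 32410], [−6945, 14018]].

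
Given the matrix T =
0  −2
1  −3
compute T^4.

tr T = −3 and det T = 2, so the characteristic polynomial is λ² − (−3)λ + (2) with roots −2 and −1.
Eigenvectors give P = [[−1, 2], [−1, 1]] with P⁻¹ = [[1, −2], [1, −1]], and T = P·diag(−2, −1)·P⁻¹.
Then T^4 = P·diag(16, 1)·P⁻¹ = [[−16, 2], [−16, 1]] · [[1, −2], [1, −1]] = [[−14, 30], [−15, 31]].

[[−14, 30], [−15, 31]]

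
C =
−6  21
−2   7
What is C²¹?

[[−6, 21], [−2, 7]]

C² = C (a projection; rank 1, trace 1), so C²¹ = C.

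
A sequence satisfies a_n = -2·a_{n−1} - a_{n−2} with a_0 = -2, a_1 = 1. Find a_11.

With companion matrix C = [[-2, -1], [1, 0]], [a_n, a_{n−1}]ᵀ = C·[a_{n−1}, a_{n−2}]ᵀ, so [a_11, a_10]ᵀ = C¹⁰·[a_1, a_0]ᵀ.
C¹⁰ = [[11, 10], [-10, -9]], giving [a_11, a_10]ᵀ = [[-9], [8]].

-9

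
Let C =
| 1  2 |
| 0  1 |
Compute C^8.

[[1, 16], [0, 1]]

C = I + N where N = [[0, 2], [0, 0]] is strictly upper-triangular, so N^2 = 0.
(I + N)^8 = I + 8·N = [[1, 16], [0, 1]].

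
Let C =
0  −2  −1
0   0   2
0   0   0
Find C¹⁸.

C is strictly triangular, hence nilpotent: C³ = 0, so C¹⁸ = 0.

[[0, 0, 0], [0, 0, 0], [0, 0, 0]]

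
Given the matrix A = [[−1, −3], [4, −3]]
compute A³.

[[59, −3], [4, 57]]

A² = [[−11, 12], [−16, −3]]
A³ = [[59, −3], [4, 57]]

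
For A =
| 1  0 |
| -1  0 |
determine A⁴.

A² = A (a projection; rank 1, trace 1), so A⁴ = A.

[[1, 0], [-1, 0]]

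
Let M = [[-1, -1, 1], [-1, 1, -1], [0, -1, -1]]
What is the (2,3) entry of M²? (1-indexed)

-1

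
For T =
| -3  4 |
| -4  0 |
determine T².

[[-7, -12], [12, -16]]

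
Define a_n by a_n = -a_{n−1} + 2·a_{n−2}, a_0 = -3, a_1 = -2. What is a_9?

168

With companion matrix B = [[-1, 2], [1, 0]], [a_n, a_{n−1}]ᵀ = B·[a_{n−1}, a_{n−2}]ᵀ, so [a_9, a_8]ᵀ = B^8·[a_1, a_0]ᵀ.
B^8 = [[171, -170], [-85, 86]], giving [a_9, a_8]ᵀ = [[168], [-88]].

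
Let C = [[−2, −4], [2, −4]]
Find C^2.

[[−4, 24], [−12, 8]]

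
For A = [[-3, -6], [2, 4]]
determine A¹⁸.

[[-3, -6], [2, 4]]

A² = A (a projection; rank 1, trace 1), so A¹⁸ = A.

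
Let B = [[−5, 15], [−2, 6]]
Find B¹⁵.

[[−5, 15], [−2, 6]]

B² = B (a projection; rank 1, trace 1), so B¹⁵ = B.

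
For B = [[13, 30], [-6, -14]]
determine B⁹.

[[2053, 5130], [-1026, -2564]]

tr B = -1 and det B = -2, so the characteristic polynomial is λ² − (-1)λ + (-2) with roots -2 and 1.
Eigenvectors give P = [[-2, 5], [1, -2]] with P⁻¹ = [[2, 5], [1, 2]], and B = P·diag(-2, 1)·P⁻¹.
Then B⁹ = P·diag(-512, 1)·P⁻¹ = [[1024, 5], [-512, -2]] · [[2, 5], [1, 2]] = [[2053, 5130], [-1026, -2564]].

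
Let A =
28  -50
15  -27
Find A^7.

[[13762, -23150], [6945, -11703]]

tr A = 1 and det A = -6, so the characteristic polynomial is λ² − (1)λ + (-6) with roots -2 and 3.
Eigenvectors give P = [[5, 2], [3, 1]] with P⁻¹ = [[-1, 2], [3, -5]], and A = P·diag(-2, 3)·P⁻¹.
Then A^7 = P·diag(-128, 2187)·P⁻¹ = [[-640, 4374], [-384, 2187]] · [[-1, 2], [3, -5]] = [[13762, -23150], [6945, -11703]].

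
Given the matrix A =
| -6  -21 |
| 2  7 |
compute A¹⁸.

[[-6, -21], [2, 7]]

A² = A (a projection; rank 1, trace 1), so A¹⁸ = A.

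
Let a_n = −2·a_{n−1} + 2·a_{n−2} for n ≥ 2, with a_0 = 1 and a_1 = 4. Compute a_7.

1072

With companion matrix Q = [[−2, 2], [1, 0]], [a_n, a_{n−1}]ᵀ = Q·[a_{n−1}, a_{n−2}]ᵀ, so [a_7, a_6]ᵀ = Q^6·[a_1, a_0]ᵀ.
Q^6 = [[328, −240], [−120, 88]], giving [a_7, a_6]ᵀ = [[1072], [−392]].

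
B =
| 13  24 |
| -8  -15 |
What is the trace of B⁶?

tr B = -2 and det B = -3, so the characteristic polynomial is λ² − (-2)λ + (-3) with roots -3 and 1.
Eigenvectors give P = [[3, 2], [-2, -1]] with P⁻¹ = [[-1, -2], [2, 3]], and B = P·diag(-3, 1)·P⁻¹.
Then B⁶ = P·diag(729, 1)·P⁻¹ = [[2187, 2], [-1458, -1]] · [[-1, -2], [2, 3]] = [[-2183, -4368], [1456, 2913]].

730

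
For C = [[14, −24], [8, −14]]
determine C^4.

[[16, 0], [0, 16]]

tr C = 0 and det C = −4, so the characteristic polynomial is λ² − (0)λ + (−4) with roots −2 and 2.
Eigenvectors give P = [[−3, 2], [−2, 1]] with P⁻¹ = [[1, −2], [2, −3]], and C = P·diag(−2, 2)·P⁻¹.
Then C^4 = P·diag(16, 16)·P⁻¹ = [[−48, 32], [−32, 16]] · [[1, −2], [2, −3]] = [[16, 0], [0, 16]].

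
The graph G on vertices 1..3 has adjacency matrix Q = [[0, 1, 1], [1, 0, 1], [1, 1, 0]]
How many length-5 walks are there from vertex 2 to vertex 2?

10

The number of length-5 walks from vertex 2 to vertex 2 is entry (2,2) of Q^5, where Q is the adjacency matrix.
Q^2 = [[2, 1, 1], [1, 2, 1], [1, 1, 2]]
Q^3 = [[2, 3, 3], [3, 2, 3], [3, 3, 2]]
Q^4 = [[6, 5, 5], [5, 6, 5], [5, 5, 6]]
Q^5 = [[10, 11, 11], [11, 10, 11], [11, 11, 10]]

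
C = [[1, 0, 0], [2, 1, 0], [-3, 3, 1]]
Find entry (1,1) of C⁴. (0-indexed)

1

C = I + N where N = [[0, 0, 0], [2, 0, 0], [-3, 3, 0]] is strictly lower-triangular, so N³ = 0.
(I + N)⁴ = I + 4·N + 6·N² = [[1, 0, 0], [8, 1, 0], [24, 12, 1]].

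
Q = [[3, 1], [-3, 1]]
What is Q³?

Q² = [[6, 4], [-12, -2]]
Q³ = [[6, 10], [-30, -14]]

[[6, 10], [-30, -14]]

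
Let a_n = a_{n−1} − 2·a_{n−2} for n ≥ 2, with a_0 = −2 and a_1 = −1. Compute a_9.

With companion matrix Q = [[1, −2], [1, 0]], [a_n, a_{n−1}]ᵀ = Q·[a_{n−1}, a_{n−2}]ᵀ, so [a_9, a_8]ᵀ = Q⁸·[a_1, a_0]ᵀ.
Q⁸ = [[−17, 6], [−3, −14]], giving [a_9, a_8]ᵀ = [[5], [31]].

5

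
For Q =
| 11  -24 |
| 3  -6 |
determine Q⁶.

tr Q = 5 and det Q = 6, so the characteristic polynomial is λ² − (5)λ + (6) with roots 3 and 2.
Eigenvectors give P = [[3, -8], [1, -3]] with P⁻¹ = [[3, -8], [1, -3]], and Q = P·diag(3, 2)·P⁻¹.
Then Q⁶ = P·diag(729, 64)·P⁻¹ = [[2187, -512], [729, -192]] · [[3, -8], [1, -3]] = [[6049, -15960], [1995, -5256]].

[[6049, -15960], [1995, -5256]]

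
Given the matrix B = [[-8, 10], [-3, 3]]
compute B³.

tr B = -5 and det B = 6, so the characteristic polynomial is λ² − (-5)λ + (6) with roots -3 and -2.
Eigenvectors give P = [[2, -5], [1, -3]] with P⁻¹ = [[3, -5], [1, -2]], and B = P·diag(-3, -2)·P⁻¹.
Then B³ = P·diag(-27, -8)·P⁻¹ = [[-54, 40], [-27, 24]] · [[3, -5], [1, -2]] = [[-122, 190], [-57, 87]].

[[-122, 190], [-57, 87]]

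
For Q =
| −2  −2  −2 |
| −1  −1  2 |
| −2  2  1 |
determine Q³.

Q² = [[10, 2, −2], [−1, 7, 2], [0, 4, 9]]
Q³ = [[−18, −26, −18], [−9, −1, 18], [−22, 14, 17]]

[[−18, −26, −18], [−9, −1, 18], [−22, 14, 17]]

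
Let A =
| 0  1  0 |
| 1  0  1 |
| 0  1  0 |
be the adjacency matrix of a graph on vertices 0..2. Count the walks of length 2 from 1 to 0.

0

The number of length-2 walks from vertex 1 to vertex 0 is entry (1,0) of A^2, where A is the adjacency matrix.
A^2 = [[1, 0, 1], [0, 2, 0], [1, 0, 1]]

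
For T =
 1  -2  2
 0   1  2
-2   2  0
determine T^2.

[[-3, 0, -2], [-4, 5, 2], [-2, 6, 0]]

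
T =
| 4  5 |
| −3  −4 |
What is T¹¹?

T² = I (check: tr T = 0 and det T = −1), so T¹¹ = T since 11 is odd.

[[4, 5], [−3, −4]]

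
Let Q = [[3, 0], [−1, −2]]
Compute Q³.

[[27, 0], [−7, −8]]

Q² = [[9, 0], [−1, 4]]
Q³ = [[27, 0], [−7, −8]]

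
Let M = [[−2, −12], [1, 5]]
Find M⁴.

tr M = 3 and det M = 2, so the characteristic polynomial is λ² − (3)λ + (2) with roots 1 and 2.
Eigenvectors give P = [[4, −3], [−1, 1]] with P⁻¹ = [[1, 3], [1, 4]], and M = P·diag(1, 2)·P⁻¹.
Then M⁴ = P·diag(1, 16)·P⁻¹ = [[4, −48], [−1, 16]] · [[1, 3], [1, 4]] = [[−44, −180], [15, 61]].

[[−44, −180], [15, 61]]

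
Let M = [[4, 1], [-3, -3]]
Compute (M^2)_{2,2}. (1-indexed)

6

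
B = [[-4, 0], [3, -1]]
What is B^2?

[[16, 0], [-15, 1]]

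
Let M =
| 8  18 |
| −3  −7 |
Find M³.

tr M = 1 and det M = −2, so the characteristic polynomial is λ² − (1)λ + (−2) with roots −1 and 2.
Eigenvectors give P = [[−2, 3], [1, −1]] with P⁻¹ = [[1, 3], [1, 2]], and M = P·diag(−1, 2)·P⁻¹.
Then M³ = P·diag(−1, 8)·P⁻¹ = [[2, 24], [−1, −8]] · [[1, 3], [1, 2]] = [[26, 54], [−9, −19]].

[[26, 54], [−9, −19]]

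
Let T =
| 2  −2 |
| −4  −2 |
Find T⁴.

[[144, 0], [0, 144]]

T² = [[12, 0], [0, 12]]
T³ = [[24, −24], [−48, −24]]
T⁴ = [[144, 0], [0, 144]]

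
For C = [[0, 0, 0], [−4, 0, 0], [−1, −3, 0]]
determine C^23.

[[0, 0, 0], [0, 0, 0], [0, 0, 0]]

C is strictly triangular, hence nilpotent: C^3 = 0, so C^23 = 0.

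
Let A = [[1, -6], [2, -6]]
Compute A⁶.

tr A = -5 and det A = 6, so the characteristic polynomial is λ² − (-5)λ + (6) with roots -2 and -3.
Eigenvectors give P = [[2, 3], [1, 2]] with P⁻¹ = [[2, -3], [-1, 2]], and A = P·diag(-2, -3)·P⁻¹.
Then A⁶ = P·diag(64, 729)·P⁻¹ = [[128, 2187], [64, 1458]] · [[2, -3], [-1, 2]] = [[-1931, 3990], [-1330, 2724]].

[[-1931, 3990], [-1330, 2724]]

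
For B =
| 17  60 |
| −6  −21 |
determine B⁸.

tr B = −4 and det B = 3, so the characteristic polynomial is λ² − (−4)λ + (3) with roots −3 and −1.
Eigenvectors give P = [[3, 10], [−1, −3]] with P⁻¹ = [[−3, −10], [1, 3]], and B = P·diag(−3, −1)·P⁻¹.
Then B⁸ = P·diag(6561, 1)·P⁻¹ = [[19683, 10], [−6561, −3]] · [[−3, −10], [1, 3]] = [[−59039, −196800], [19680, 65601]].

[[−59039, −196800], [19680, 65601]]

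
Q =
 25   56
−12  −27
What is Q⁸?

tr Q = −2 and det Q = −3, so the characteristic polynomial is λ² − (−2)λ + (−3) with roots −3 and 1.
Eigenvectors give P = [[−2, 7], [1, −3]] with P⁻¹ = [[3, 7], [1, 2]], and Q = P·diag(−3, 1)·P⁻¹.
Then Q⁸ = P·diag(6561, 1)·P⁻¹ = [[−13122, 7], [6561, −3]] · [[3, 7], [1, 2]] = [[−39359, −91840], [19680, 45921]].

[[−39359, −91840], [19680, 45921]]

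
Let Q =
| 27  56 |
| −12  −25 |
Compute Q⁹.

[[137787, 275576], [−59052, −118105]]

tr Q = 2 and det Q = −3, so the characteristic polynomial is λ² − (2)λ + (−3) with roots −1 and 3.
Eigenvectors give P = [[2, 7], [−1, −3]] with P⁻¹ = [[−3, −7], [1, 2]], and Q = P·diag(−1, 3)·P⁻¹.
Then Q⁹ = P·diag(−1, 19683)·P⁻¹ = [[−2, 137781], [1, −59049]] · [[−3, −7], [1, 2]] = [[137787, 275576], [−59052, −118105]].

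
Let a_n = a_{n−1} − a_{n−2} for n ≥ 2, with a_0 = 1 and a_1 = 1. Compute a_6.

With companion matrix Q = [[1, −1], [1, 0]], [a_n, a_{n−1}]ᵀ = Q·[a_{n−1}, a_{n−2}]ᵀ, so [a_6, a_5]ᵀ = Q^5·[a_1, a_0]ᵀ.
Q^5 = [[0, 1], [−1, 1]], giving [a_6, a_5]ᵀ = [[1], [0]].

1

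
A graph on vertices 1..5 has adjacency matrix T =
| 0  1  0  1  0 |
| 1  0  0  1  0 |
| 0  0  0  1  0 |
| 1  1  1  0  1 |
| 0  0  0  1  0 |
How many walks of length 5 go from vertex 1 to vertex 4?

The number of length-5 walks from vertex 1 to vertex 4 is entry (1,4) of T⁵, where T is the adjacency matrix.
T² = [[2, 1, 1, 1, 1], [1, 2, 1, 1, 1], [1, 1, 1, 0, 1], [1, 1, 0, 4, 0], [1, 1, 1, 0, 1]]
T³ = [[2, 3, 1, 5, 1], [3, 2, 1, 5, 1], [1, 1, 0, 4, 0], [5, 5, 4, 2, 4], [1, 1, 0, 4, 0]]
T⁴ = [[8, 7, 5, 7, 5], [7, 8, 5, 7, 5], [5, 5, 4, 2, 4], [7, 7, 2, 18, 2], [5, 5, 4, 2, 4]]
T⁵ = [[14, 15, 7, 25, 7], [15, 14, 7, 25, 7], [7, 7, 2, 18, 2], [25, 25, 18, 18, 18], [7, 7, 2, 18, 2]]

25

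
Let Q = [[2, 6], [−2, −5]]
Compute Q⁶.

tr Q = −3 and det Q = 2, so the characteristic polynomial is λ² − (−3)λ + (2) with roots −1 and −2.
Eigenvectors give P = [[−2, −3], [1, 2]] with P⁻¹ = [[−2, −3], [1, 2]], and Q = P·diag(−1, −2)·P⁻¹.
Then Q⁶ = P·diag(1, 64)·P⁻¹ = [[−2, −192], [1, 128]] · [[−2, −3], [1, 2]] = [[−188, −378], [126, 253]].

[[−188, −378], [126, 253]]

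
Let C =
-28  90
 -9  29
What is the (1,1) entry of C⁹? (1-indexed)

tr C = 1 and det C = -2, so the characteristic polynomial is λ² − (1)λ + (-2) with roots 2 and -1.
Eigenvectors give P = [[3, -10], [1, -3]] with P⁻¹ = [[-3, 10], [-1, 3]], and C = P·diag(2, -1)·P⁻¹.
Then C⁹ = P·diag(512, -1)·P⁻¹ = [[1536, 10], [512, 3]] · [[-3, 10], [-1, 3]] = [[-4618, 15390], [-1539, 5129]].

-4618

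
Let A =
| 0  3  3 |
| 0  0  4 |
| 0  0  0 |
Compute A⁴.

[[0, 0, 0], [0, 0, 0], [0, 0, 0]]

A is strictly triangular, hence nilpotent: A³ = 0, so A⁴ = 0.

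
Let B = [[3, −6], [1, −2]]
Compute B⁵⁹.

[[3, −6], [1, −2]]

B² = B (a projection; rank 1, trace 1), so B⁵⁹ = B.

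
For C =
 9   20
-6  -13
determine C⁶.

tr C = -4 and det C = 3, so the characteristic polynomial is λ² − (-4)λ + (3) with roots -1 and -3.
Eigenvectors give P = [[-2, -5], [1, 3]] with P⁻¹ = [[-3, -5], [1, 2]], and C = P·diag(-1, -3)·P⁻¹.
Then C⁶ = P·diag(1, 729)·P⁻¹ = [[-2, -3645], [1, 2187]] · [[-3, -5], [1, 2]] = [[-3639, -7280], [2184, 4369]].

[[-3639, -7280], [2184, 4369]]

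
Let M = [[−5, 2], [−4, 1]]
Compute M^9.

tr M = −4 and det M = 3, so the characteristic polynomial is λ² − (−4)λ + (3) with roots −1 and −3.
Eigenvectors give P = [[−1, 1], [−2, 1]] with P⁻¹ = [[1, −1], [2, −1]], and M = P·diag(−1, −3)·P⁻¹.
Then M^9 = P·diag(−1, −19683)·P⁻¹ = [[1, −19683], [2, −19683]] · [[1, −1], [2, −1]] = [[−39365, 19682], [−39364, 19681]].

[[−39365, 19682], [−39364, 19681]]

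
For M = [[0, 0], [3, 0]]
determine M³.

[[0, 0], [0, 0]]

M is strictly triangular, hence nilpotent: M² = 0, so M³ = 0.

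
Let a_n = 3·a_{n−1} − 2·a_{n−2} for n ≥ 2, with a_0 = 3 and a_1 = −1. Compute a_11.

−8185

With companion matrix A = [[3, −2], [1, 0]], [a_n, a_{n−1}]ᵀ = A·[a_{n−1}, a_{n−2}]ᵀ, so [a_11, a_10]ᵀ = A¹⁰·[a_1, a_0]ᵀ.
A¹⁰ = [[2047, −2046], [1023, −1022]], giving [a_11, a_10]ᵀ = [[−8185], [−4089]].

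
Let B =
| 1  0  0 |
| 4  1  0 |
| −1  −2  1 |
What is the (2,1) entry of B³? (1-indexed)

B = I + N where N = [[0, 0, 0], [4, 0, 0], [−1, −2, 0]] is strictly lower-triangular, so N³ = 0.
(I + N)³ = I + 3·N + 3·N² = [[1, 0, 0], [12, 1, 0], [−27, −6, 1]].

12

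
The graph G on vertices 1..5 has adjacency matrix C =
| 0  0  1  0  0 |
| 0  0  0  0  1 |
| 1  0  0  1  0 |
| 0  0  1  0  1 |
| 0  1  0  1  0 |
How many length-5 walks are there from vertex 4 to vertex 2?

0

The number of length-5 walks from vertex 4 to vertex 2 is entry (4,2) of C^5, where C is the adjacency matrix.
C^2 = [[1, 0, 0, 1, 0], [0, 1, 0, 1, 0], [0, 0, 2, 0, 1], [1, 1, 0, 2, 0], [0, 0, 1, 0, 2]]
C^3 = [[0, 0, 2, 0, 1], [0, 0, 1, 0, 2], [2, 1, 0, 3, 0], [0, 0, 3, 0, 3], [1, 2, 0, 3, 0]]
C^4 = [[2, 1, 0, 3, 0], [1, 2, 0, 3, 0], [0, 0, 5, 0, 4], [3, 3, 0, 6, 0], [0, 0, 4, 0, 5]]
C^5 = [[0, 0, 5, 0, 4], [0, 0, 4, 0, 5], [5, 4, 0, 9, 0], [0, 0, 9, 0, 9], [4, 5, 0, 9, 0]]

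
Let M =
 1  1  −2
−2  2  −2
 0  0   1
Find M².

[[−1, 3, −6], [−6, 2, −2], [0, 0, 1]]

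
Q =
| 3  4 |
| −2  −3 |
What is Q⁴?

Q² = I (check: tr Q = 0 and det Q = −1), so Q⁴ = I since 4 is even.

[[1, 0], [0, 1]]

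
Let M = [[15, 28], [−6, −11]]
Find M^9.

tr M = 4 and det M = 3, so the characteristic polynomial is λ² − (4)λ + (3) with roots 3 and 1.
Eigenvectors give P = [[7, −2], [−3, 1]] with P⁻¹ = [[1, 2], [3, 7]], and M = P·diag(3, 1)·P⁻¹.
Then M^9 = P·diag(19683, 1)·P⁻¹ = [[137781, −2], [−59049, 1]] · [[1, 2], [3, 7]] = [[137775, 275548], [−59046, −118091]].

[[137775, 275548], [−59046, −118091]]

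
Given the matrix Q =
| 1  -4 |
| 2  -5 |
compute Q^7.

[[2185, -4372], [2186, -4373]]

tr Q = -4 and det Q = 3, so the characteristic polynomial is λ² − (-4)λ + (3) with roots -1 and -3.
Eigenvectors give P = [[2, 1], [1, 1]] with P⁻¹ = [[1, -1], [-1, 2]], and Q = P·diag(-1, -3)·P⁻¹.
Then Q^7 = P·diag(-1, -2187)·P⁻¹ = [[-2, -2187], [-1, -2187]] · [[1, -1], [-1, 2]] = [[2185, -4372], [2186, -4373]].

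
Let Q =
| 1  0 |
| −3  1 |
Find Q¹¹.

Q = I + N where N = [[0, 0], [−3, 0]] is strictly lower-triangular, so N² = 0.
(I + N)¹¹ = I + 11·N = [[1, 0], [−33, 1]].

[[1, 0], [−33, 1]]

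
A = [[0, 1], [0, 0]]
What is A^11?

[[0, 0], [0, 0]]

A is strictly triangular, hence nilpotent: A^2 = 0, so A^11 = 0.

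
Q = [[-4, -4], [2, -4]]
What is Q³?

Q² = [[8, 32], [-16, 8]]
Q³ = [[32, -160], [80, 32]]

[[32, -160], [80, 32]]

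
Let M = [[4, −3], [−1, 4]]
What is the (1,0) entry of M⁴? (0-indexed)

M² = [[19, −24], [−8, 19]]
M³ = [[100, −153], [−51, 100]]
M⁴ = [[553, −912], [−304, 553]]

−304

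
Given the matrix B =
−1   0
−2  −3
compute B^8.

[[1, 0], [6560, 6561]]

tr B = −4 and det B = 3, so the characteristic polynomial is λ² − (−4)λ + (3) with roots −3 and −1.
Eigenvectors give P = [[0, −1], [1, 1]] with P⁻¹ = [[1, 1], [−1, 0]], and B = P·diag(−3, −1)·P⁻¹.
Then B^8 = P·diag(6561, 1)·P⁻¹ = [[0, −1], [6561, 1]] · [[1, 1], [−1, 0]] = [[1, 0], [6560, 6561]].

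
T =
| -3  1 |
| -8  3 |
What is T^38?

T² = I (check: tr T = 0 and det T = -1), so T^38 = I since 38 is even.

[[1, 0], [0, 1]]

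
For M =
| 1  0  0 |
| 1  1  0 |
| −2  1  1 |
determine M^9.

[[1, 0, 0], [9, 1, 0], [18, 9, 1]]

M = I + N where N = [[0, 0, 0], [1, 0, 0], [−2, 1, 0]] is strictly lower-triangular, so N^3 = 0.
(I + N)^9 = I + 9·N + 36·N^2 = [[1, 0, 0], [9, 1, 0], [18, 9, 1]].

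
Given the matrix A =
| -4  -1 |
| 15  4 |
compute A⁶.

[[1, 0], [0, 1]]

A² = I (check: tr A = 0 and det A = -1), so A⁶ = I since 6 is even.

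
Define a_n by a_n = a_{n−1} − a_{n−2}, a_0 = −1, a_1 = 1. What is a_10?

With companion matrix Q = [[1, −1], [1, 0]], [a_n, a_{n−1}]ᵀ = Q·[a_{n−1}, a_{n−2}]ᵀ, so [a_10, a_9]ᵀ = Q⁹·[a_1, a_0]ᵀ.
Q⁹ = [[−1, 0], [0, −1]], giving [a_10, a_9]ᵀ = [[−1], [1]].

−1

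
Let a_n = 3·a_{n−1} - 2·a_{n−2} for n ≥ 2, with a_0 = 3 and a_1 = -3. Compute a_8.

-1527

With companion matrix Q = [[3, -2], [1, 0]], [a_n, a_{n−1}]ᵀ = Q·[a_{n−1}, a_{n−2}]ᵀ, so [a_8, a_7]ᵀ = Q⁷·[a_1, a_0]ᵀ.
Q⁷ = [[255, -254], [127, -126]], giving [a_8, a_7]ᵀ = [[-1527], [-759]].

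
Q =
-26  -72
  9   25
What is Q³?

tr Q = -1 and det Q = -2, so the characteristic polynomial is λ² − (-1)λ + (-2) with roots 1 and -2.
Eigenvectors give P = [[-8, -3], [3, 1]] with P⁻¹ = [[1, 3], [-3, -8]], and Q = P·diag(1, -2)·P⁻¹.
Then Q³ = P·diag(1, -8)·P⁻¹ = [[-8, 24], [3, -8]] · [[1, 3], [-3, -8]] = [[-80, -216], [27, 73]].

[[-80, -216], [27, 73]]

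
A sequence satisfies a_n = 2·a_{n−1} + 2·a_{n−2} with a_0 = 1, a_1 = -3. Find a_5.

-100

With companion matrix A = [[2, 2], [1, 0]], [a_n, a_{n−1}]ᵀ = A·[a_{n−1}, a_{n−2}]ᵀ, so [a_5, a_4]ᵀ = A⁴·[a_1, a_0]ᵀ.
A⁴ = [[44, 32], [16, 12]], giving [a_5, a_4]ᵀ = [[-100], [-36]].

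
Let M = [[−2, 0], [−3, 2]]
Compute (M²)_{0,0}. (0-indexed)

4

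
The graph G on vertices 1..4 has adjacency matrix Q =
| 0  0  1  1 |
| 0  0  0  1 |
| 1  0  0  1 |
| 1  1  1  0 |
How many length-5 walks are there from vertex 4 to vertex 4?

14

The number of length-5 walks from vertex 4 to vertex 4 is entry (4,4) of Q⁵, where Q is the adjacency matrix.
Q² = [[2, 1, 1, 1], [1, 1, 1, 0], [1, 1, 2, 1], [1, 0, 1, 3]]
Q³ = [[2, 1, 3, 4], [1, 0, 1, 3], [3, 1, 2, 4], [4, 3, 4, 2]]
Q⁴ = [[7, 4, 6, 6], [4, 3, 4, 2], [6, 4, 7, 6], [6, 2, 6, 11]]
Q⁵ = [[12, 6, 13, 17], [6, 2, 6, 11], [13, 6, 12, 17], [17, 11, 17, 14]]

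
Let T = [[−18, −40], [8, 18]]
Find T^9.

[[−4608, −10240], [2048, 4608]]

tr T = 0 and det T = −4, so the characteristic polynomial is λ² − (0)λ + (−4) with roots 2 and −2.
Eigenvectors give P = [[−2, 5], [1, −2]] with P⁻¹ = [[2, 5], [1, 2]], and T = P·diag(2, −2)·P⁻¹.
Then T^9 = P·diag(512, −512)·P⁻¹ = [[−1024, −2560], [512, 1024]] · [[2, 5], [1, 2]] = [[−4608, −10240], [2048, 4608]].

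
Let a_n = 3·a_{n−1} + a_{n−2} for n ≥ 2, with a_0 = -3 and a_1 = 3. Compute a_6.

753

With companion matrix M = [[3, 1], [1, 0]], [a_n, a_{n−1}]ᵀ = M·[a_{n−1}, a_{n−2}]ᵀ, so [a_6, a_5]ᵀ = M⁵·[a_1, a_0]ᵀ.
M⁵ = [[360, 109], [109, 33]], giving [a_6, a_5]ᵀ = [[753], [228]].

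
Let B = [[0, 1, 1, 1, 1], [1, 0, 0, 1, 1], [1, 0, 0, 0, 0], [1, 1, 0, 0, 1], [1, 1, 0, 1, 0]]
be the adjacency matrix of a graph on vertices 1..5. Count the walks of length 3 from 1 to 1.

6

The number of length-3 walks from vertex 1 to vertex 1 is entry (1,1) of B³, where B is the adjacency matrix.
B² = [[4, 2, 0, 2, 2], [2, 3, 1, 2, 2], [0, 1, 1, 1, 1], [2, 2, 1, 3, 2], [2, 2, 1, 2, 3]]
B³ = [[6, 8, 4, 8, 8], [8, 6, 2, 7, 7], [4, 2, 0, 2, 2], [8, 7, 2, 6, 7], [8, 7, 2, 7, 6]]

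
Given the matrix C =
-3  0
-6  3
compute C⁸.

[[6561, 0], [0, 6561]]

tr C = 0 and det C = -9, so the characteristic polynomial is λ² − (0)λ + (-9) with roots -3 and 3.
Eigenvectors give P = [[1, 0], [1, -1]] with P⁻¹ = [[1, 0], [1, -1]], and C = P·diag(-3, 3)·P⁻¹.
Then C⁸ = P·diag(6561, 6561)·P⁻¹ = [[6561, 0], [6561, -6561]] · [[1, 0], [1, -1]] = [[6561, 0], [0, 6561]].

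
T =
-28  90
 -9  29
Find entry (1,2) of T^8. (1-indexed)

7650

tr T = 1 and det T = -2, so the characteristic polynomial is λ² − (1)λ + (-2) with roots 2 and -1.
Eigenvectors give P = [[3, 10], [1, 3]] with P⁻¹ = [[-3, 10], [1, -3]], and T = P·diag(2, -1)·P⁻¹.
Then T^8 = P·diag(256, 1)·P⁻¹ = [[768, 10], [256, 3]] · [[-3, 10], [1, -3]] = [[-2294, 7650], [-765, 2551]].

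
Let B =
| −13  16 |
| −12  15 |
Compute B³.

[[−85, 112], [−84, 111]]

tr B = 2 and det B = −3, so the characteristic polynomial is λ² − (2)λ + (−3) with roots −1 and 3.
Eigenvectors give P = [[4, 1], [3, 1]] with P⁻¹ = [[1, −1], [−3, 4]], and B = P·diag(−1, 3)·P⁻¹.
Then B³ = P·diag(−1, 27)·P⁻¹ = [[−4, 27], [−3, 27]] · [[1, −1], [−3, 4]] = [[−85, 112], [−84, 111]].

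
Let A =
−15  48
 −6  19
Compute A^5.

[[−1935, 5808], [−726, 2179]]

tr A = 4 and det A = 3, so the characteristic polynomial is λ² − (4)λ + (3) with roots 1 and 3.
Eigenvectors give P = [[3, −8], [1, −3]] with P⁻¹ = [[3, −8], [1, −3]], and A = P·diag(1, 3)·P⁻¹.
Then A^5 = P·diag(1, 243)·P⁻¹ = [[3, −1944], [1, −729]] · [[3, −8], [1, −3]] = [[−1935, 5808], [−726, 2179]].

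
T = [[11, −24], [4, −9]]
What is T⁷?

[[6563, −13128], [2188, −4377]]

tr T = 2 and det T = −3, so the characteristic polynomial is λ² − (2)λ + (−3) with roots 3 and −1.
Eigenvectors give P = [[3, 2], [1, 1]] with P⁻¹ = [[1, −2], [−1, 3]], and T = P·diag(3, −1)·P⁻¹.
Then T⁷ = P·diag(2187, −1)·P⁻¹ = [[6561, −2], [2187, −1]] · [[1, −2], [−1, 3]] = [[6563, −13128], [2188, −4377]].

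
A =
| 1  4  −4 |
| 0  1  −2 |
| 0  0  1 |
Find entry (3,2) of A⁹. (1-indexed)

A = I + N where N = [[0, 4, −4], [0, 0, −2], [0, 0, 0]] is strictly upper-triangular, so N³ = 0.
(I + N)⁹ = I + 9·N + 36·N² = [[1, 36, −324], [0, 1, −18], [0, 0, 1]].

0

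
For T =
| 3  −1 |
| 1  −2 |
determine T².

[[8, −1], [1, 3]]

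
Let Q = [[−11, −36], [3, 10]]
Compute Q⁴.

[[61, 180], [−15, −44]]

tr Q = −1 and det Q = −2, so the characteristic polynomial is λ² − (−1)λ + (−2) with roots 1 and −2.
Eigenvectors give P = [[3, 4], [−1, −1]] with P⁻¹ = [[−1, −4], [1, 3]], and Q = P·diag(1, −2)·P⁻¹.
Then Q⁴ = P·diag(1, 16)·P⁻¹ = [[3, 64], [−1, −16]] · [[−1, −4], [1, 3]] = [[61, 180], [−15, −44]].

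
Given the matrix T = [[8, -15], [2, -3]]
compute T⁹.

[[115538, -287565], [38342, -95343]]

tr T = 5 and det T = 6, so the characteristic polynomial is λ² − (5)λ + (6) with roots 3 and 2.
Eigenvectors give P = [[3, -5], [1, -2]] with P⁻¹ = [[2, -5], [1, -3]], and T = P·diag(3, 2)·P⁻¹.
Then T⁹ = P·diag(19683, 512)·P⁻¹ = [[59049, -2560], [19683, -1024]] · [[2, -5], [1, -3]] = [[115538, -287565], [38342, -95343]].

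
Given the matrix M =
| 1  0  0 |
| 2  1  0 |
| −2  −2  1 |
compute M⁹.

[[1, 0, 0], [18, 1, 0], [−162, −18, 1]]

M = I + N where N = [[0, 0, 0], [2, 0, 0], [−2, −2, 0]] is strictly lower-triangular, so N³ = 0.
(I + N)⁹ = I + 9·N + 36·N² = [[1, 0, 0], [18, 1, 0], [−162, −18, 1]].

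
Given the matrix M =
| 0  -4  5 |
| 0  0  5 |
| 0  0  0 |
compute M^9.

[[0, 0, 0], [0, 0, 0], [0, 0, 0]]

M is strictly triangular, hence nilpotent: M^3 = 0, so M^9 = 0.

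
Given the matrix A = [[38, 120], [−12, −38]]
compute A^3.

tr A = 0 and det A = −4, so the characteristic polynomial is λ² − (0)λ + (−4) with roots −2 and 2.
Eigenvectors give P = [[3, −10], [−1, 3]] with P⁻¹ = [[−3, −10], [−1, −3]], and A = P·diag(−2, 2)·P⁻¹.
Then A^3 = P·diag(−8, 8)·P⁻¹ = [[−24, −80], [8, 24]] · [[−3, −10], [−1, −3]] = [[152, 480], [−48, −152]].

[[152, 480], [−48, −152]]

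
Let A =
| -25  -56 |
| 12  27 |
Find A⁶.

tr A = 2 and det A = -3, so the characteristic polynomial is λ² − (2)λ + (-3) with roots 3 and -1.
Eigenvectors give P = [[-2, 7], [1, -3]] with P⁻¹ = [[3, 7], [1, 2]], and A = P·diag(3, -1)·P⁻¹.
Then A⁶ = P·diag(729, 1)·P⁻¹ = [[-1458, 7], [729, -3]] · [[3, 7], [1, 2]] = [[-4367, -10192], [2184, 5097]].

[[-4367, -10192], [2184, 5097]]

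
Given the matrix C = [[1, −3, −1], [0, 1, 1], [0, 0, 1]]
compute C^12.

[[1, −36, −210], [0, 1, 12], [0, 0, 1]]

C = I + N where N = [[0, −3, −1], [0, 0, 1], [0, 0, 0]] is strictly upper-triangular, so N^3 = 0.
(I + N)^12 = I + 12·N + 66·N^2 = [[1, −36, −210], [0, 1, 12], [0, 0, 1]].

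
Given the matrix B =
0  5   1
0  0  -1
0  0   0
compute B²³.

B is strictly triangular, hence nilpotent: B³ = 0, so B²³ = 0.

[[0, 0, 0], [0, 0, 0], [0, 0, 0]]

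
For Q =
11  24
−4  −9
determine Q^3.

tr Q = 2 and det Q = −3, so the characteristic polynomial is λ² − (2)λ + (−3) with roots −1 and 3.
Eigenvectors give P = [[−2, 3], [1, −1]] with P⁻¹ = [[1, 3], [1, 2]], and Q = P·diag(−1, 3)·P⁻¹.
Then Q^3 = P·diag(−1, 27)·P⁻¹ = [[2, 81], [−1, −27]] · [[1, 3], [1, 2]] = [[83, 168], [−28, −57]].

[[83, 168], [−28, −57]]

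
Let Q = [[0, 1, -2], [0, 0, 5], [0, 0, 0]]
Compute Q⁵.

[[0, 0, 0], [0, 0, 0], [0, 0, 0]]

Q is strictly triangular, hence nilpotent: Q³ = 0, so Q⁵ = 0.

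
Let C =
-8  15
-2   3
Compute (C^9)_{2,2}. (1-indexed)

tr C = -5 and det C = 6, so the characteristic polynomial is λ² − (-5)λ + (6) with roots -3 and -2.
Eigenvectors give P = [[3, -5], [1, -2]] with P⁻¹ = [[2, -5], [1, -3]], and C = P·diag(-3, -2)·P⁻¹.
Then C^9 = P·diag(-19683, -512)·P⁻¹ = [[-59049, 2560], [-19683, 1024]] · [[2, -5], [1, -3]] = [[-115538, 287565], [-38342, 95343]].

95343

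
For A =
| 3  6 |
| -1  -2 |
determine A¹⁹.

[[3, 6], [-1, -2]]

A² = A (a projection; rank 1, trace 1), so A¹⁹ = A.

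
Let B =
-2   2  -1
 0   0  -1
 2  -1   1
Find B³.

B² = [[2, -3, -1], [-2, 1, -1], [-2, 3, 0]]
B³ = [[-6, 5, 0], [2, -3, 0], [4, -4, -1]]

[[-6, 5, 0], [2, -3, 0], [4, -4, -1]]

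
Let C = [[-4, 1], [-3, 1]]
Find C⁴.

C² = [[13, -3], [9, -2]]
C³ = [[-43, 10], [-30, 7]]
C⁴ = [[142, -33], [99, -23]]

[[142, -33], [99, -23]]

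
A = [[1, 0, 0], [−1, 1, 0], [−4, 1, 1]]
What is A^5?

[[1, 0, 0], [−5, 1, 0], [−30, 5, 1]]

A = I + N where N = [[0, 0, 0], [−1, 0, 0], [−4, 1, 0]] is strictly lower-triangular, so N^3 = 0.
(I + N)^5 = I + 5·N + 10·N^2 = [[1, 0, 0], [−5, 1, 0], [−30, 5, 1]].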